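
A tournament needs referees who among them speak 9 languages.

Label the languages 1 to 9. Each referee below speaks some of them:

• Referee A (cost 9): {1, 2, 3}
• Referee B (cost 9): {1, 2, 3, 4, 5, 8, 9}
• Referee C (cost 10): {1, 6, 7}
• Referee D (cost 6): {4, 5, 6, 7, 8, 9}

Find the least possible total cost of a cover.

B, D together cover every language (B ∪ D = {1, 2, 3, 4, 5, 6, 7, 8, 9}); total cost 9 + 6 = 15.
No covering selection has total cost below 15.

15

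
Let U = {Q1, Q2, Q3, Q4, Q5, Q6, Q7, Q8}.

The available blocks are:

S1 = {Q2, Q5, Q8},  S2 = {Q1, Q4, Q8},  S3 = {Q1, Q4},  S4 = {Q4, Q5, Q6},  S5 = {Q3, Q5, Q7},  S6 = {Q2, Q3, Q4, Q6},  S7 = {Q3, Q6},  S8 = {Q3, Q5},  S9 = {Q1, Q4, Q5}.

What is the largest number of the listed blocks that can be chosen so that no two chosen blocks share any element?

3

S1, S3, S7 are pairwise disjoint (S1={Q2,Q5,Q8}; S3={Q1,Q4}; S7={Q3,Q6}).
Every remaining block overlaps one of these, and no 4 of the listed blocks are pairwise disjoint, so 3 is the maximum.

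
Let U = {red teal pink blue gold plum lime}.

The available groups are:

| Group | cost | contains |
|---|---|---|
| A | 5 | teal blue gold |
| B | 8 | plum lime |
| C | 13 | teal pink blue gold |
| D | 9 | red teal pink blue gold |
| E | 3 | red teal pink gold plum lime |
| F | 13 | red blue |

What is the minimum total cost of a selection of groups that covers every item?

A, E together cover every item (A ∪ E = {red, teal, pink, blue, gold, plum, lime}); total cost 5 + 3 = 8.
No covering selection has total cost below 8.

8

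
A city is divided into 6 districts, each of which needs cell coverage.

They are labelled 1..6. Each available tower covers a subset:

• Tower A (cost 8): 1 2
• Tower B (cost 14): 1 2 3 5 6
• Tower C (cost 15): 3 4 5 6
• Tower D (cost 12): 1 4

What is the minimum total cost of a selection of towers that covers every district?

23

A, C together cover every district (A ∪ C = {1, 2, 3, 4, 5, 6}); total cost 8 + 15 = 23.
The greedy pick B, D costs 26; no covering selection beats 23.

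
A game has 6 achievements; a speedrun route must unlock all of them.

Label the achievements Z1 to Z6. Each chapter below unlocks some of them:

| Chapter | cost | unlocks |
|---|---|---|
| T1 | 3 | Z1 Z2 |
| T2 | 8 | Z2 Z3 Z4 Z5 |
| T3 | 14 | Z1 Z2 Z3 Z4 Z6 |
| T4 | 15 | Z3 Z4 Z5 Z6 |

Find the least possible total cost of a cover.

T1, T4 together cover every achievement (T1 ∪ T4 = {Z1, Z2, Z3, Z4, Z5, Z6}); total cost 3 + 15 = 18.
The greedy pick T1, T2, T3 costs 25; no covering selection beats 18.

18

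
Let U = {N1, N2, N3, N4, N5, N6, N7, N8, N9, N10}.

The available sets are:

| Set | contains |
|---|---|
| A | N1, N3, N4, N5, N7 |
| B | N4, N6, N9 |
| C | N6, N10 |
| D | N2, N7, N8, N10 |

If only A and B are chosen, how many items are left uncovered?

3

Union of A, B = {N1, N3, N4, N5, N6, N7, N9}.
Not covered: N2, N8, N10 — 3 items.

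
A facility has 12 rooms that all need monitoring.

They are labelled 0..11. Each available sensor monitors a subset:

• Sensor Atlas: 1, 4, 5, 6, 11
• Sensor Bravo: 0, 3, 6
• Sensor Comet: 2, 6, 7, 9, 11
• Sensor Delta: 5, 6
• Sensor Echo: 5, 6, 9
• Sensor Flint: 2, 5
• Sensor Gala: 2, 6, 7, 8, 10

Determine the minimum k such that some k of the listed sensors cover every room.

Atlas and Bravo and Echo and Gala together: Atlas ∪ Bravo ∪ Echo ∪ Gala = {0, 1, 2, 3, 4, 5, 6, 7, 8, 9, 10, 11} — every room is covered.
Only Bravo contains 0, so Bravo is forced; the remaining 9 rooms need at least 3 more sensors (each remaining sensor adds at most 4) — so at least 4 sensors are needed, and 4 is optimal.

4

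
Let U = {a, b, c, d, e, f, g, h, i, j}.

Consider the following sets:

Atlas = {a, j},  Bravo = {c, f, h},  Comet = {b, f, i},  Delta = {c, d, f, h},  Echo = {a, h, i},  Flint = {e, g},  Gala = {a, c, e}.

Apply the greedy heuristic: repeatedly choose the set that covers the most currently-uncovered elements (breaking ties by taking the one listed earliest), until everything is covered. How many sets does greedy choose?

4

Greedy: pick Delta (covers 4 new) → pick Atlas (covers 2 new) → pick Comet (covers 2 new) → pick Flint (covers 2 new). Total picks: 4.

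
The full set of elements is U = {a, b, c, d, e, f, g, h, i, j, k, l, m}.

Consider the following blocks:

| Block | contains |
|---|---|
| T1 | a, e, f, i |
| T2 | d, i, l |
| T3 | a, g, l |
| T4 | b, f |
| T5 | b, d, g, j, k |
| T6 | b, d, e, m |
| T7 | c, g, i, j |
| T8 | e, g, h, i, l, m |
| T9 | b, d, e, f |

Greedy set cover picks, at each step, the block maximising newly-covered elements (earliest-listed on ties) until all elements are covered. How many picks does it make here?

Greedy: pick T8 (covers 6 new) → pick T5 (covers 4 new) → pick T1 (covers 2 new) → pick T7 (covers 1 new). Total picks: 4.

4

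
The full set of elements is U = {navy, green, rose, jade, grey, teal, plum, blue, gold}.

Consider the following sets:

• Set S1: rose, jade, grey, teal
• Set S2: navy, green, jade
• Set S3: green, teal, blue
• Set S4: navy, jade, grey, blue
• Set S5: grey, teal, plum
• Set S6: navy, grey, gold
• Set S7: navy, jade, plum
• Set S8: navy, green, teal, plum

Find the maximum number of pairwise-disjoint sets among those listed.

2

S2, S5 are pairwise disjoint (S2={navy,green,jade}; S5={grey,teal,plum}).
Every remaining set overlaps one of these, and no 3 of the listed sets are pairwise disjoint, so 2 is the maximum.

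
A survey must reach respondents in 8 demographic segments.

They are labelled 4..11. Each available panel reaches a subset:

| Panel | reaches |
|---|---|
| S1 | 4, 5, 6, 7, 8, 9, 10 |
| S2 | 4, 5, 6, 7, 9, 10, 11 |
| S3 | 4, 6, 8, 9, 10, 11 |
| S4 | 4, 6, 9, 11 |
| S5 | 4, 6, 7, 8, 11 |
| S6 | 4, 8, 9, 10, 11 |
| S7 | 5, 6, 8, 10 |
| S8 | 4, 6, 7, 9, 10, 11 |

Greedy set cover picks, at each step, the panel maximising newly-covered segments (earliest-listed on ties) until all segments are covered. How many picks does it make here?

2

Greedy: pick S1 (covers 7 new) → pick S2 (covers 1 new). Total picks: 2.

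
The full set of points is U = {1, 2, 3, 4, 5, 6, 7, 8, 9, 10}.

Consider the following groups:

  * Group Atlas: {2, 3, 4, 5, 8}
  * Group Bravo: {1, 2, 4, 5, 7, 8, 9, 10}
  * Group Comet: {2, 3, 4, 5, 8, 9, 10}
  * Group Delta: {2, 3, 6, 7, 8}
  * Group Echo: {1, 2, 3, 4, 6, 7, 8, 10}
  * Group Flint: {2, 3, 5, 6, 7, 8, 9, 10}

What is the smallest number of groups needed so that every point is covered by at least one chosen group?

2

Bravo and Delta cover everything between them: the union {1, 2, 3, 4, 5, 6, 7, 8, 9, 10} is all of U.
No single group has all 10 points (the largest, Bravo, has 8), so 2 is optimal.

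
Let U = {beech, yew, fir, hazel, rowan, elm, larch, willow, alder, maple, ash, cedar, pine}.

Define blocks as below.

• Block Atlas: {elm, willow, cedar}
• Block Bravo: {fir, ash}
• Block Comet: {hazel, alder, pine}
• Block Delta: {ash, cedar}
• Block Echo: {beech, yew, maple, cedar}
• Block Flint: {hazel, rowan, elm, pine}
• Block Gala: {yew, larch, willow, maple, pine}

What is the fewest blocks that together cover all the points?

Bravo and Comet and Echo and Flint and Gala together: Bravo ∪ Comet ∪ Echo ∪ Flint ∪ Gala = {beech, yew, fir, hazel, rowan, elm, larch, willow, alder, maple, ash, cedar, pine} — every point is covered.
No 4 of the 7 blocks cover everything (all 35 combinations miss at least one point), so 5 is optimal.

5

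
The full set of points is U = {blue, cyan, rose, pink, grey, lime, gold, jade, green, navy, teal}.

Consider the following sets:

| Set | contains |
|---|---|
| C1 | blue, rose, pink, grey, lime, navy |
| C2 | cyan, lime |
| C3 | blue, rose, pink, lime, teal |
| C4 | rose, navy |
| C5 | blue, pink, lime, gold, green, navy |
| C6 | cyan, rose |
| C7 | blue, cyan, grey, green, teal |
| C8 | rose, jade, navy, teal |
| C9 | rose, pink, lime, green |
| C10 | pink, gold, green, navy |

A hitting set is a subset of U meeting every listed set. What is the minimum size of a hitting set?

3

Take H = {rose, lime, green}. Each listed set contains at least one of these, so H is a hitting set of size 3.
No choice of 2 points meets every set, so 3 is the minimum.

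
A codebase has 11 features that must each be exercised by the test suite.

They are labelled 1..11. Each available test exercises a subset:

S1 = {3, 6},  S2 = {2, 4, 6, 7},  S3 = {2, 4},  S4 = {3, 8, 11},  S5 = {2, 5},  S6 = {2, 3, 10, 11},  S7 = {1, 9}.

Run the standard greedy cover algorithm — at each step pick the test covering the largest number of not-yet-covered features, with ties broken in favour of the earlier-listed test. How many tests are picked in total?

5

Greedy: pick S2 (covers 4 new) → pick S4 (covers 3 new) → pick S7 (covers 2 new) → pick S5 (covers 1 new) → pick S6 (covers 1 new). Total picks: 5.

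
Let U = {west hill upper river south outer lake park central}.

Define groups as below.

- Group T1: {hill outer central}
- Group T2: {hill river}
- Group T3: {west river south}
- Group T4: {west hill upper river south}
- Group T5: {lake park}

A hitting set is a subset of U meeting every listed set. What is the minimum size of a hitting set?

3

H = {hill, south, park} meets every group (each contains at least one member of H), and |H| = 3.
The groups T1, T3, T5 are pairwise disjoint, so any hitting set needs a separate point for each — at least 3. Hence 3 is optimal.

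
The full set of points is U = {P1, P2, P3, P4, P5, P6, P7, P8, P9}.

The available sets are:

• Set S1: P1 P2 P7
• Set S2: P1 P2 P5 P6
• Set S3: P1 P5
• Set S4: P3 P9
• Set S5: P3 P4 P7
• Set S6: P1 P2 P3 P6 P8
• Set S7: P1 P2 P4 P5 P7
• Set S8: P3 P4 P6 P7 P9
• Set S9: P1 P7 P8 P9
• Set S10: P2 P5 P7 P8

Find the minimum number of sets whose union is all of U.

3

S2 and S5 and S9 together: S2 ∪ S5 ∪ S9 = {P1, P2, P3, P4, P5, P6, P7, P8, P9} — every point is covered.
No 2 of the 10 sets cover everything (all 45 combinations miss at least one point), so 3 is optimal.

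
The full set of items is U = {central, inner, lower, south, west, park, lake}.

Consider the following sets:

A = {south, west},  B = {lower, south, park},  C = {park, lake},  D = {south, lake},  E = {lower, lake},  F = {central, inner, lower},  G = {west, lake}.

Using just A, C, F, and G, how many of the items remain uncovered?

Union of A, C, F, G = {central, inner, lower, south, west, park, lake} — that's every item, so 0 are uncovered.

0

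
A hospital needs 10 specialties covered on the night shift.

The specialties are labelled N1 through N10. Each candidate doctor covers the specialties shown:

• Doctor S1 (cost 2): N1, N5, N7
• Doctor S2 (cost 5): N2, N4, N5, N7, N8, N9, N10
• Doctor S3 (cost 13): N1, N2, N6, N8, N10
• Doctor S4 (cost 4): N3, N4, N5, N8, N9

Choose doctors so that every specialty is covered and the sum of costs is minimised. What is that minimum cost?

S1, S3, S4 together cover every specialty (S1 ∪ S3 ∪ S4 = {N1, N2, N3, N4, N5, N6, N7, N8, N9, N10}); total cost 2 + 13 + 4 = 19.
The greedy pick S1, S2, S4, S3 costs 24; no covering selection beats 19.

19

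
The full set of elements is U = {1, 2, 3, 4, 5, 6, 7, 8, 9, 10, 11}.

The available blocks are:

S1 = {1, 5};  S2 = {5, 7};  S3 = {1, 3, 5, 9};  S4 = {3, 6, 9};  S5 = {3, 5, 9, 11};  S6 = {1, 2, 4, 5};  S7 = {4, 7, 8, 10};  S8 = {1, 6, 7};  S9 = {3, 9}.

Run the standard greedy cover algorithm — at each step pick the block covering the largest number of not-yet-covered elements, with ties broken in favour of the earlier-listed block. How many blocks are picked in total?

5

Greedy: pick S3 (covers 4 new) → pick S7 (covers 4 new) → pick S4 (covers 1 new) → pick S5 (covers 1 new) → pick S6 (covers 1 new). Total picks: 5.
(The true minimum cover uses only 4 blocks, so greedy is not optimal here.)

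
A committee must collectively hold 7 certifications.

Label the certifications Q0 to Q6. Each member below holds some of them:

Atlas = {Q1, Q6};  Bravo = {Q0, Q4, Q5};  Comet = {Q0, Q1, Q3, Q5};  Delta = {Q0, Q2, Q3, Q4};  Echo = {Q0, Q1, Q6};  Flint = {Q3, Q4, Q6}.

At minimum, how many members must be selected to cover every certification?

3

Take {Atlas, Comet, Delta}. Their union is {Q0, Q1, Q2, Q3, Q4, Q5, Q6}, which is all 7 certifications.
Only Delta contains Q2, so Delta is forced; the remaining 3 certifications need at least 2 more members (each remaining member adds at most 2) — so at least 3 members are needed, and 3 is optimal.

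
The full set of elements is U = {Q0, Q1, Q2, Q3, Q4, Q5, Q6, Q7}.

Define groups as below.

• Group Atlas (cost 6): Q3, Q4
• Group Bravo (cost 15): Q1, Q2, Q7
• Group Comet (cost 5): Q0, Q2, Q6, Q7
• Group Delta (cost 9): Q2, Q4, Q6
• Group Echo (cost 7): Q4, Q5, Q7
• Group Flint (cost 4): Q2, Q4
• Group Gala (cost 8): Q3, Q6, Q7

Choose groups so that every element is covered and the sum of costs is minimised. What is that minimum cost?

Atlas, Bravo, Comet, Echo together cover every element (Atlas ∪ Bravo ∪ Comet ∪ Echo = {Q0, Q1, Q2, Q3, Q4, Q5, Q6, Q7}); total cost 6 + 15 + 5 + 7 = 33.
No covering selection has total cost below 33.

33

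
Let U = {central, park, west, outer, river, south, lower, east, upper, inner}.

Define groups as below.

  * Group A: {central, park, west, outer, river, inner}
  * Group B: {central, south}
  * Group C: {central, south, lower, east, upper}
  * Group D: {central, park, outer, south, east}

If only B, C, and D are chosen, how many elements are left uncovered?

3

Union of B, C, D = {central, park, outer, south, lower, east, upper}.
Not covered: west, river, inner — 3 elements.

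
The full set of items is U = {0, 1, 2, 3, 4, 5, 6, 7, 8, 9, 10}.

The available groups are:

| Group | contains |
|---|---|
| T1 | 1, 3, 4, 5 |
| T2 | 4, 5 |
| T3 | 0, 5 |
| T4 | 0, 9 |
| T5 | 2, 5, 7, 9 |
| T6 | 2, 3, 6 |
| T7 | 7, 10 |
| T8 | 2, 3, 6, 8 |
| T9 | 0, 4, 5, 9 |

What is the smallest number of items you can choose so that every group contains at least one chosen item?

H = {0, 2, 5, 7} meets every group (each contains at least one member of H), and |H| = 4.
The groups T2, T4, T7, T8 are pairwise disjoint, so any hitting set needs a separate item for each — at least 4. Hence 4 is optimal.

4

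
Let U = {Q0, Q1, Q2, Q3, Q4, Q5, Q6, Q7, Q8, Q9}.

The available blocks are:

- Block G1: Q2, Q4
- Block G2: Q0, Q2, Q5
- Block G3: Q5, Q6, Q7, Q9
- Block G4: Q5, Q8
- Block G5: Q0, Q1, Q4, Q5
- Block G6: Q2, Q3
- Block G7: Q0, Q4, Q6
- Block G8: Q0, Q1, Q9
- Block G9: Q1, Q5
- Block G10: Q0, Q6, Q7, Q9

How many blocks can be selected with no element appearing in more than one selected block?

G1, G9, G10 are pairwise disjoint (G1={Q2,Q4}; G9={Q1,Q5}; G10={Q0,Q6,Q7,Q9}).
Every remaining block overlaps one of these, and no 4 of the listed blocks are pairwise disjoint, so 3 is the maximum.

3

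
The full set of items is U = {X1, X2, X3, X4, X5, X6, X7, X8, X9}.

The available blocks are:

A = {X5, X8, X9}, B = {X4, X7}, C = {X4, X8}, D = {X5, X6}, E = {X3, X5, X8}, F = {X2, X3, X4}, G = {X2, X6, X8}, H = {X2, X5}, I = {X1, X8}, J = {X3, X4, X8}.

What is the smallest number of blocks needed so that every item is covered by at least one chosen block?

A and B and D and F and I together: A ∪ B ∪ D ∪ F ∪ I = {X1, X2, X3, X4, X5, X6, X7, X8, X9} — every item is covered.
No 4 of the 10 blocks cover everything (all 210 combinations miss at least one item), so 5 is optimal.

5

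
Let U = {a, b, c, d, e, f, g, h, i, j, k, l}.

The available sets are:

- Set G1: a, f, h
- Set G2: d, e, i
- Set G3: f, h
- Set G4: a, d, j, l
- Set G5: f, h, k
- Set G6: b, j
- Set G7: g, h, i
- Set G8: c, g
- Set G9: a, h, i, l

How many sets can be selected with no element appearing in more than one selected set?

G1, G2, G6, G8 are pairwise disjoint (G1={a,f,h}; G2={d,e,i}; G6={b,j}; G8={c,g}).
Every remaining set overlaps one of these, and no 5 of the listed sets are pairwise disjoint, so 4 is the maximum.

4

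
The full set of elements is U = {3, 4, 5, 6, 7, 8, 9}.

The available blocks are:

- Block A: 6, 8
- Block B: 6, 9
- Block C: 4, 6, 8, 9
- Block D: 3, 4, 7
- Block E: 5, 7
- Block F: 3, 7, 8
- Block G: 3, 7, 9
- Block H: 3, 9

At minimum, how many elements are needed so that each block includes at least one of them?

3

Take T = {6, 7, 9}. Each listed block contains at least one of these, so T is a hitting set of size 3.
The blocks A, E, H are pairwise disjoint, so any hitting set needs a separate element for each — at least 3. Hence 3 is optimal.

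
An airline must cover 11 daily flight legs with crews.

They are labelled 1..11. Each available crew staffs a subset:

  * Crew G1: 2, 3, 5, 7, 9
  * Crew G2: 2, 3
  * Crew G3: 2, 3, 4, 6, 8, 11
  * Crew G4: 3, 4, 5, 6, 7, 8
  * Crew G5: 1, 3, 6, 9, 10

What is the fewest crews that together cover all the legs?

3

G1 and G3 and G5 together: G1 ∪ G3 ∪ G5 = {1, 2, 3, 4, 5, 6, 7, 8, 9, 10, 11} — every leg is covered.
Only G5 contains 1, so G5 is forced; the remaining 6 legs need at least 2 more crews (each remaining crew adds at most 4) — so at least 3 crews are needed, and 3 is optimal.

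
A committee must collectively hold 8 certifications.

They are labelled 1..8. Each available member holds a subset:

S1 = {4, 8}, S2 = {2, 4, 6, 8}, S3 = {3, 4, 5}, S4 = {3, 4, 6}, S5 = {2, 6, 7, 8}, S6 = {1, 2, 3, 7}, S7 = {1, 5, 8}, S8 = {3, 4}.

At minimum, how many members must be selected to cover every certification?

3

S2 and S3 and S6 together: S2 ∪ S3 ∪ S6 = {1, 2, 3, 4, 5, 6, 7, 8} — every certification is covered.
No 2 of the 8 members cover everything (all 28 combinations miss at least one certification), so 3 is optimal.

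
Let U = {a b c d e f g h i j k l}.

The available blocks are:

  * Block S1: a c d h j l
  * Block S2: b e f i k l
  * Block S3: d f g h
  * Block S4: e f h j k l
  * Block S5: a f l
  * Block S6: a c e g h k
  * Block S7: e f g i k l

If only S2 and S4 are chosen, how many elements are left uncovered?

4

Union of S2, S4 = {b, e, f, h, i, j, k, l}.
Not covered: a, c, d, g — 4 elements.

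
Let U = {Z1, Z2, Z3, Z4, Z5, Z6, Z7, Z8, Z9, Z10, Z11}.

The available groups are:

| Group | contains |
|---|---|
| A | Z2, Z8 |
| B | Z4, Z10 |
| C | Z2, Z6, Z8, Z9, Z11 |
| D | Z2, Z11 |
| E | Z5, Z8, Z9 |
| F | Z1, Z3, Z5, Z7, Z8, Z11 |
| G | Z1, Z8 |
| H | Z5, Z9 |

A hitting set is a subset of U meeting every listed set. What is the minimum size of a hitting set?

The 4 elements {Z2, Z8, Z9, Z10} hit every group.
The groups B, D, G, H are pairwise disjoint, so any hitting set needs a separate element for each — at least 4. Hence 4 is optimal.

4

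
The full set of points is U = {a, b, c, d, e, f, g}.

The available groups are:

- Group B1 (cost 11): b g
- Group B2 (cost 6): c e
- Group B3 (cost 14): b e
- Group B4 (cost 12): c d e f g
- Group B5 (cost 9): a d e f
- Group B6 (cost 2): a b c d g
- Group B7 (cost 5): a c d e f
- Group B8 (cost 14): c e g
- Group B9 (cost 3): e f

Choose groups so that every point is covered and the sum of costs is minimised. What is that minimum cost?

5

B6, B9 together cover every point (B6 ∪ B9 = {a, b, c, d, e, f, g}); total cost 2 + 3 = 5.
No covering selection has total cost below 5.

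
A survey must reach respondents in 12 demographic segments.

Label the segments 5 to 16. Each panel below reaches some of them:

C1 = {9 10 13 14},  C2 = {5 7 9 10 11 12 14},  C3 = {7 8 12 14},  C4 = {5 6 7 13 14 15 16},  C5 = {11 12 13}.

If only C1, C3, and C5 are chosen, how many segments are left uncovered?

4

Union of C1, C3, C5 = {7, 8, 9, 10, 11, 12, 13, 14}.
Not covered: 5, 6, 15, 16 — 4 segments.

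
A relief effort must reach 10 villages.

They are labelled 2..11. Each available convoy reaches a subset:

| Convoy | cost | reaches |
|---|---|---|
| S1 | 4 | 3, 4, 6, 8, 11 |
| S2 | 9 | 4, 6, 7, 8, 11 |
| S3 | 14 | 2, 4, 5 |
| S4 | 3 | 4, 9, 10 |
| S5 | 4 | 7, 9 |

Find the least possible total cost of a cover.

25

S1, S3, S4, S5 together cover every village (S1 ∪ S3 ∪ S4 ∪ S5 = {2, 3, 4, 5, 6, 7, 8, 9, 10, 11}); total cost 4 + 14 + 3 + 4 = 25.
No covering selection has total cost below 25.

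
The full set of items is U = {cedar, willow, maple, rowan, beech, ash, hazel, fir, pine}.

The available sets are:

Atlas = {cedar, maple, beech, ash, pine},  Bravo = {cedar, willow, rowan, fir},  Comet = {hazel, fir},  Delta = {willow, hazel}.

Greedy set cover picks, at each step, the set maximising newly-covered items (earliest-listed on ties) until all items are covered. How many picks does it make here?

3

Greedy: pick Atlas (covers 5 new) → pick Bravo (covers 3 new) → pick Comet (covers 1 new). Total picks: 3.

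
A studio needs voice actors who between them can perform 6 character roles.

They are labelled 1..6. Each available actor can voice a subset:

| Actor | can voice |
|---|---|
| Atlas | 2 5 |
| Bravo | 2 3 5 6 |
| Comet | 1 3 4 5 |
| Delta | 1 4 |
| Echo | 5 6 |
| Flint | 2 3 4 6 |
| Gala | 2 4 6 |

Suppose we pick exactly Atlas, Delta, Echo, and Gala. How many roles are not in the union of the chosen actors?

Union of Atlas, Delta, Echo, Gala = {1, 2, 4, 5, 6}.
Not covered: 3 — 1 role.

1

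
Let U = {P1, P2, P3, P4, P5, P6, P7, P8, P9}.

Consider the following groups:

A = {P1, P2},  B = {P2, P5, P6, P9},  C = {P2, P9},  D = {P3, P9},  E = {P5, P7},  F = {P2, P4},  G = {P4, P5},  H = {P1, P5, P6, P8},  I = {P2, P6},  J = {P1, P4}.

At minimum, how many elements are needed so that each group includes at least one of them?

4

Take T = {P2, P3, P4, P5}. Each listed group contains at least one of these, so T is a hitting set of size 4.
The groups D, E, I, J are pairwise disjoint, so any hitting set needs a separate element for each — at least 4. Hence 4 is optimal.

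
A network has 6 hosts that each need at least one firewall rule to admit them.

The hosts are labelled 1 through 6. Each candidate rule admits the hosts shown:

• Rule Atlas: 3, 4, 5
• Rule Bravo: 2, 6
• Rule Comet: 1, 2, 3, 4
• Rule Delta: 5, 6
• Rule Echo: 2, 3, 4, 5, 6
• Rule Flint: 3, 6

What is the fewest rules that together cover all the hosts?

Take {Comet, Echo}. Their union is {1, 2, 3, 4, 5, 6}, which is all 6 hosts.
No single rule has all 6 hosts (the largest, Echo, has 5), so 2 is optimal.

2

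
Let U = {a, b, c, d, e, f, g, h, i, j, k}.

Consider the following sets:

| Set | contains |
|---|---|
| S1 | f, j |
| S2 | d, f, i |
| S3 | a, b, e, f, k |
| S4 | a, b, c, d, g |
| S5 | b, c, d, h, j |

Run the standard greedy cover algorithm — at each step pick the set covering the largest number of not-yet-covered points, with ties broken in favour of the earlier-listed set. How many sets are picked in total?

Greedy: pick S3 (covers 5 new) → pick S5 (covers 4 new) → pick S2 (covers 1 new) → pick S4 (covers 1 new). Total picks: 4.

4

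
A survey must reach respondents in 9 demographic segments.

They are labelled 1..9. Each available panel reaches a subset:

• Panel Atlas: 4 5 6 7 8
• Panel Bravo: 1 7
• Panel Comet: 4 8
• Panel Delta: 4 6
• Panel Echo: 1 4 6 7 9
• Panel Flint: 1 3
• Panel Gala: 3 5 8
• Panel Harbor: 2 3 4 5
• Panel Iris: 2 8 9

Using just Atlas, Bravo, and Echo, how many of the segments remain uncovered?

Union of Atlas, Bravo, Echo = {1, 4, 5, 6, 7, 8, 9}.
Not covered: 2, 3 — 2 segments.

2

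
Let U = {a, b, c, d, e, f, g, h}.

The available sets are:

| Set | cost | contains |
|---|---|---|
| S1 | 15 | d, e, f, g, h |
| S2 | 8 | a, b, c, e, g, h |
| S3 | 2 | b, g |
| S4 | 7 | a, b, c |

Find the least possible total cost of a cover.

S1, S4 together cover every item (S1 ∪ S4 = {a, b, c, d, e, f, g, h}); total cost 15 + 7 = 22.
The greedy pick S3, S2, S1 costs 25; no covering selection beats 22.

22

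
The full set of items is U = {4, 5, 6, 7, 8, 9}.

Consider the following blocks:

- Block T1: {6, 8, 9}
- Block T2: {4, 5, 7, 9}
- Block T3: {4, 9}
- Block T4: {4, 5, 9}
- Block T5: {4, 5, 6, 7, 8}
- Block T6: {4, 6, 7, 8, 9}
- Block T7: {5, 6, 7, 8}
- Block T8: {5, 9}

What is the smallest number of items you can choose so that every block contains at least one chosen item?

Take H = {7, 9}. Each listed block contains at least one of these, so H is a hitting set of size 2.
The blocks T3, T7 are pairwise disjoint, so any hitting set needs a separate item for each — at least 2. Hence 2 is optimal.

2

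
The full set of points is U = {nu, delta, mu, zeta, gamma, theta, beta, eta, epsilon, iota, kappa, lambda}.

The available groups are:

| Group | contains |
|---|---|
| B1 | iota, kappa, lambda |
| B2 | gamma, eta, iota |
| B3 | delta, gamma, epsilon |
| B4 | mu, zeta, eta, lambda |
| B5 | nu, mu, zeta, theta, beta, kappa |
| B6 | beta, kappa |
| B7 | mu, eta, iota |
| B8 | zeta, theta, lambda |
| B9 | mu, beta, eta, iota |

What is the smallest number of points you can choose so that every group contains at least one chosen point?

The 4 points {delta, beta, iota, lambda} hit every group.
The groups B3, B6, B7, B8 are pairwise disjoint, so any hitting set needs a separate point for each — at least 4. Hence 4 is optimal.

4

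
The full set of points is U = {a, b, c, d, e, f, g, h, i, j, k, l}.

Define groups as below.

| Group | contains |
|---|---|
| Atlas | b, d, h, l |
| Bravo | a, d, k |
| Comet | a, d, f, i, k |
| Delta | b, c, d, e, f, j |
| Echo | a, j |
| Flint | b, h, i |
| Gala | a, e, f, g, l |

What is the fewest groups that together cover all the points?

Atlas, Comet, Delta, and Gala cover everything between them: the union {a, b, c, d, e, f, g, h, i, j, k, l} is all of U.
No 3 of the 7 groups cover everything (all 35 combinations miss at least one point), so 4 is optimal.

4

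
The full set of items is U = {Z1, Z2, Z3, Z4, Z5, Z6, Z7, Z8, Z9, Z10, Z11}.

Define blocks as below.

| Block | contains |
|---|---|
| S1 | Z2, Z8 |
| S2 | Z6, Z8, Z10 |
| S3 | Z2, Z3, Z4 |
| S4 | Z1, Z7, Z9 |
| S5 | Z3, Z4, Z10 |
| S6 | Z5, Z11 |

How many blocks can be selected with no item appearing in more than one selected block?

S1, S4, S5, S6 are pairwise disjoint (S1={Z2,Z8}; S4={Z1,Z7,Z9}; S5={Z3,Z4,Z10}; S6={Z5,Z11}).
Every remaining block overlaps one of these, and no 5 of the listed blocks are pairwise disjoint, so 4 is the maximum.

4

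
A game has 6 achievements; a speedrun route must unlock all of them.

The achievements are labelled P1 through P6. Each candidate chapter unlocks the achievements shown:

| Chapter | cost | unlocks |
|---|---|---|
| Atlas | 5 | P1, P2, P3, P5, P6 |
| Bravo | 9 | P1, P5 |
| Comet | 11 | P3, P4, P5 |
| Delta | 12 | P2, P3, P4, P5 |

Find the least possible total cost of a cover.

Atlas, Comet together cover every achievement (Atlas ∪ Comet = {P1, P2, P3, P4, P5, P6}); total cost 5 + 11 = 16.
No covering selection has total cost below 16.

16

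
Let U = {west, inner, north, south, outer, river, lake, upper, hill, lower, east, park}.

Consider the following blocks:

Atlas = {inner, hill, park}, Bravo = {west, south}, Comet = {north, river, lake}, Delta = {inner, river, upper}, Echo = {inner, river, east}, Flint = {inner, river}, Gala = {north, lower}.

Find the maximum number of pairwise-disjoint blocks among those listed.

Atlas, Bravo, Gala are pairwise disjoint (Atlas={inner,hill,park}; Bravo={west,south}; Gala={north,lower}).
Every remaining block overlaps one of these, and no 4 of the listed blocks are pairwise disjoint, so 3 is the maximum.

3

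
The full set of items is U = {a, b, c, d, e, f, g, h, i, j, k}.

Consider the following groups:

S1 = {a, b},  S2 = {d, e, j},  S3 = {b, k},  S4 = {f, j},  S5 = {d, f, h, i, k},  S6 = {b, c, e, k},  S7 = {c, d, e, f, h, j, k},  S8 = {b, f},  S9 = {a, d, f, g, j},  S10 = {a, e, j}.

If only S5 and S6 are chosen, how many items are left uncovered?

3

Union of S5, S6 = {b, c, d, e, f, h, i, k}.
Not covered: a, g, j — 3 items.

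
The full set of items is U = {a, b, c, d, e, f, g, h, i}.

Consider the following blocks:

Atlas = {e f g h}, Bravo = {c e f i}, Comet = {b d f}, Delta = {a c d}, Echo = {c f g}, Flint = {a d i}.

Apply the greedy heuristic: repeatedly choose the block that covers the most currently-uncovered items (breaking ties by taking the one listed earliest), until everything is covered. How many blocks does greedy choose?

Greedy: pick Atlas (covers 4 new) → pick Delta (covers 3 new) → pick Bravo (covers 1 new) → pick Comet (covers 1 new). Total picks: 4.

4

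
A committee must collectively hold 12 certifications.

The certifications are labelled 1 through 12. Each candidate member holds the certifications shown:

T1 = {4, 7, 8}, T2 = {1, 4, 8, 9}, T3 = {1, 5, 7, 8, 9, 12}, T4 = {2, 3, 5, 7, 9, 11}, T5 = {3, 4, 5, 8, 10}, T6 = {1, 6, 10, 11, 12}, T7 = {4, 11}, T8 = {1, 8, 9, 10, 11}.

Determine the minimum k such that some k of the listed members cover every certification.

Take {T1, T4, T6}. Their union is {1, 2, 3, 4, 5, 6, 7, 8, 9, 10, 11, 12}, which is all 12 certifications.
Only T4 contains 2, so T4 is forced; the remaining 6 certifications need at least 2 more members (each remaining member adds at most 4) — so at least 3 members are needed, and 3 is optimal.

3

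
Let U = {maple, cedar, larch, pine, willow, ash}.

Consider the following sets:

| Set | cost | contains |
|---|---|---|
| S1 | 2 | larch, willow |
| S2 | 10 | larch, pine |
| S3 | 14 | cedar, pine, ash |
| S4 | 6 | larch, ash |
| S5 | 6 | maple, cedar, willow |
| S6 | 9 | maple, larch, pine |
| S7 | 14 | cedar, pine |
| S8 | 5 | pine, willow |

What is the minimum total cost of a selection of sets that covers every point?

17

S4, S5, S8 together cover every point (S4 ∪ S5 ∪ S8 = {maple, cedar, larch, pine, willow, ash}); total cost 6 + 6 + 5 = 17.
The greedy pick S1, S5, S8, S4 costs 19; no covering selection beats 17.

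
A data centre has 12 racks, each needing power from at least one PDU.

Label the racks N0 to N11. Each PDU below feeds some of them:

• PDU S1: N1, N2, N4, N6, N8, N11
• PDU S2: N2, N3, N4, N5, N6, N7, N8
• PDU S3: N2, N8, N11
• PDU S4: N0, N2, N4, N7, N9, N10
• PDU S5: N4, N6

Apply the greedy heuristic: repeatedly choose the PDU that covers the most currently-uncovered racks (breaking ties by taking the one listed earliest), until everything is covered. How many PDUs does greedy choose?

Greedy: pick S2 (covers 7 new) → pick S4 (covers 3 new) → pick S1 (covers 2 new). Total picks: 3.

3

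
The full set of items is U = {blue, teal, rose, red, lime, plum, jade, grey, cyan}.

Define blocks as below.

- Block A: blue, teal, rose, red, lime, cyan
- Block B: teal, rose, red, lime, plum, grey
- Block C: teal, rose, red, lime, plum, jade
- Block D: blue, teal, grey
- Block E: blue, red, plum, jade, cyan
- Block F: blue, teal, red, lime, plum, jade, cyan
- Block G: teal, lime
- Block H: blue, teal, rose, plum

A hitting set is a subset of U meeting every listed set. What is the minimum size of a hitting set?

2

T = {teal, plum} meets every block (each contains at least one member of T), and |T| = 2.
The blocks E, G are pairwise disjoint, so any hitting set needs a separate item for each — at least 2. Hence 2 is optimal.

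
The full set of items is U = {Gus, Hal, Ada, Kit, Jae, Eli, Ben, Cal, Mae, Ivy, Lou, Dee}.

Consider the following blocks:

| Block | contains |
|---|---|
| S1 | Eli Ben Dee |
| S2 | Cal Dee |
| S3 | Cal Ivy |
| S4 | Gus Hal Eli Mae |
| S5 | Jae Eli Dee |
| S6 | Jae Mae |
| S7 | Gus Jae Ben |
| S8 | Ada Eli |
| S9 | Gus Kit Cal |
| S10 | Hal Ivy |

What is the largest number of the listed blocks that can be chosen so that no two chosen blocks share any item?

S2, S7, S8, S10 are pairwise disjoint (S2={Cal,Dee}; S7={Gus,Jae,Ben}; S8={Ada,Eli}; S10={Hal,Ivy}).
Every remaining block overlaps one of these, and no 5 of the listed blocks are pairwise disjoint, so 4 is the maximum.

4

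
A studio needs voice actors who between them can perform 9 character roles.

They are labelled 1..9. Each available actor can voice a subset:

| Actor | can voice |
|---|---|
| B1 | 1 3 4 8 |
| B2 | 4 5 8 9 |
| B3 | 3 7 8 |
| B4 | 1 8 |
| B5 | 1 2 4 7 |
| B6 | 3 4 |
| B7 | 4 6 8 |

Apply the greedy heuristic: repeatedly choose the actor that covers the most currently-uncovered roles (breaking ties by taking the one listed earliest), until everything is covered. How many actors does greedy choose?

4

Greedy: pick B1 (covers 4 new) → pick B2 (covers 2 new) → pick B5 (covers 2 new) → pick B7 (covers 1 new). Total picks: 4.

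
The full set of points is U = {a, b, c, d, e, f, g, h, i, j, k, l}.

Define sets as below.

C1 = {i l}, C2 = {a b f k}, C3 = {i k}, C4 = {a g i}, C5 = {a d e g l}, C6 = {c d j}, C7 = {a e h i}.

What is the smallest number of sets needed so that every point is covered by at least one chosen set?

4

C2, C5, C6, and C7 cover everything between them: the union {a, b, c, d, e, f, g, h, i, j, k, l} is all of U.
Only C6 contains c, so C6 is forced; the remaining 9 points need at least 3 more sets (each remaining set adds at most 4) — so at least 4 sets are needed, and 4 is optimal.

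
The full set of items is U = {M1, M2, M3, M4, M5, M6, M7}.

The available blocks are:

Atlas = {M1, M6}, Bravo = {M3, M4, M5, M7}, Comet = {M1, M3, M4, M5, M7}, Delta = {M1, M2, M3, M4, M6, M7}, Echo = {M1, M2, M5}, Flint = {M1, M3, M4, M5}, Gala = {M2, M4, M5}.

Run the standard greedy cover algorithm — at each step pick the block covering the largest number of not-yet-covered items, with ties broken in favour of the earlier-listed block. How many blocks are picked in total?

2

Greedy: pick Delta (covers 6 new) → pick Bravo (covers 1 new). Total picks: 2.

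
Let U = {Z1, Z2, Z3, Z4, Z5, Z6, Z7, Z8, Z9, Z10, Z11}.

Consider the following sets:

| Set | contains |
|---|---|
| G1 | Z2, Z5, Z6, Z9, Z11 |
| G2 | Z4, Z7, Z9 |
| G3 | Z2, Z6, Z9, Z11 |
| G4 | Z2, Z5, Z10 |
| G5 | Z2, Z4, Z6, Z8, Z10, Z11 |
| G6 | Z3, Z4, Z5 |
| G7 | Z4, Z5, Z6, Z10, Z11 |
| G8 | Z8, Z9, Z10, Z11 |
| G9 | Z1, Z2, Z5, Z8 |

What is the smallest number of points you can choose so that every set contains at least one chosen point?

3

H = {Z2, Z4, Z11} meets every set (each contains at least one member of H), and |H| = 3.
No choice of 2 points meets every set, so 3 is the minimum.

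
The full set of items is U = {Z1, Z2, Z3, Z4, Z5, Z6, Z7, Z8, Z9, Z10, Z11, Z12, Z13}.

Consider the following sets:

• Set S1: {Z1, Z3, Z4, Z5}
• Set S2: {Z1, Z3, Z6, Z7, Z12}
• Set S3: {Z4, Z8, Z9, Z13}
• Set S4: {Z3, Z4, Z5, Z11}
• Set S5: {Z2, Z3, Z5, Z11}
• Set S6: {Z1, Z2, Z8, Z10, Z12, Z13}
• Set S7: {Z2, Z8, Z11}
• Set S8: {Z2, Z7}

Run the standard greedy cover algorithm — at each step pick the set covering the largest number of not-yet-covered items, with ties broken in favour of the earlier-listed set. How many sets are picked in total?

Greedy: pick S6 (covers 6 new) → pick S4 (covers 4 new) → pick S2 (covers 2 new) → pick S3 (covers 1 new). Total picks: 4.

4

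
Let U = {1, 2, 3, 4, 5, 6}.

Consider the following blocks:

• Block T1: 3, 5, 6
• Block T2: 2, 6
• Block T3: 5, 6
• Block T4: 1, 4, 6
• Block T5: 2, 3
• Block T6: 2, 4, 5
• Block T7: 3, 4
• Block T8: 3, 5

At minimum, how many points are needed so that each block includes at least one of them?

3

The 3 points {3, 5, 6} hit every block.
No choice of 2 points meets every block, so 3 is the minimum.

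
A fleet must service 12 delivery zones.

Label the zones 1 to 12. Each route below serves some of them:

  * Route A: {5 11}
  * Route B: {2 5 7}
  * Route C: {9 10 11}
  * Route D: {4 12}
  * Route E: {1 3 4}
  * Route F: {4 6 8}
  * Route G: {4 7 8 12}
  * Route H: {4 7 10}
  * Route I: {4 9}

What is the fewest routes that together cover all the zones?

5

B and C and D and E and F together: B ∪ C ∪ D ∪ E ∪ F = {1, 2, 3, 4, 5, 6, 7, 8, 9, 10, 11, 12} — every zone is covered.
No 4 of the 9 routes cover everything (all 126 combinations miss at least one zone), so 5 is optimal.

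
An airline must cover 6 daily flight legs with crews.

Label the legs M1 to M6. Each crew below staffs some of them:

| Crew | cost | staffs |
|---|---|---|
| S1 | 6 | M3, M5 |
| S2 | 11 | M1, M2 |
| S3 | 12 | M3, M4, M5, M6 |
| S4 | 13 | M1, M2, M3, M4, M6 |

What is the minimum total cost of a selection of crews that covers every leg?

S1, S4 together cover every leg (S1 ∪ S4 = {M1, M2, M3, M4, M5, M6}); total cost 6 + 13 = 19.
No covering selection has total cost below 19.

19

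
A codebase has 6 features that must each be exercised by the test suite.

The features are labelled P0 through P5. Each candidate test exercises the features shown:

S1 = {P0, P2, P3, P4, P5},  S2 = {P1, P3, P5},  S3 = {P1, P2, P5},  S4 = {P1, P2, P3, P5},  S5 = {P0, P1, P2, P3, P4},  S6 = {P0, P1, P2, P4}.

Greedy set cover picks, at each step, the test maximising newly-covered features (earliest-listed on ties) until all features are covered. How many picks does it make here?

2

Greedy: pick S1 (covers 5 new) → pick S2 (covers 1 new). Total picks: 2.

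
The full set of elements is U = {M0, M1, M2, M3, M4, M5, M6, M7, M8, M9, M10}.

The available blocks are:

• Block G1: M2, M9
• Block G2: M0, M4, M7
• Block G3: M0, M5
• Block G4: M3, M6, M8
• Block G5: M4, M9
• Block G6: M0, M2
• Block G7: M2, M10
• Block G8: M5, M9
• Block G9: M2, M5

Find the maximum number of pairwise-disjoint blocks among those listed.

4

G3, G4, G5, G7 are pairwise disjoint (G3={M0,M5}; G4={M3,M6,M8}; G5={M4,M9}; G7={M2,M10}).
Every remaining block overlaps one of these, and no 5 of the listed blocks are pairwise disjoint, so 4 is the maximum.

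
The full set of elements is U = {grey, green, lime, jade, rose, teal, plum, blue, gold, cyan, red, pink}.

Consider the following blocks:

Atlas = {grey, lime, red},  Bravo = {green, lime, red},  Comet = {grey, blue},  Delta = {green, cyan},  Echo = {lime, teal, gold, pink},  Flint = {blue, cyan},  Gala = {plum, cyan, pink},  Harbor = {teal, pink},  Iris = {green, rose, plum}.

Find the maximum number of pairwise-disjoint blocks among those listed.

4

Atlas, Flint, Harbor, Iris are pairwise disjoint (Atlas={grey,lime,red}; Flint={blue,cyan}; Harbor={teal,pink}; Iris={green,rose,plum}).
Every remaining block overlaps one of these, and no 5 of the listed blocks are pairwise disjoint, so 4 is the maximum.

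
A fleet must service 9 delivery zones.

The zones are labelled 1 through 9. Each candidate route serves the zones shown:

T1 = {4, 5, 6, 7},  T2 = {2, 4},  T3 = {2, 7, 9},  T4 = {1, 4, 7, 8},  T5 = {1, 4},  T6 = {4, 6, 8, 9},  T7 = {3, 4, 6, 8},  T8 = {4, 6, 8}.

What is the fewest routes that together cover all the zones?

4

T1 and T3 and T4 and T7 together: T1 ∪ T3 ∪ T4 ∪ T7 = {1, 2, 3, 4, 5, 6, 7, 8, 9} — every zone is covered.
Only T1 contains 5, so T1 is forced; the remaining 5 zones need at least 3 more routes (each remaining route adds at most 2) — so at least 4 routes are needed, and 4 is optimal.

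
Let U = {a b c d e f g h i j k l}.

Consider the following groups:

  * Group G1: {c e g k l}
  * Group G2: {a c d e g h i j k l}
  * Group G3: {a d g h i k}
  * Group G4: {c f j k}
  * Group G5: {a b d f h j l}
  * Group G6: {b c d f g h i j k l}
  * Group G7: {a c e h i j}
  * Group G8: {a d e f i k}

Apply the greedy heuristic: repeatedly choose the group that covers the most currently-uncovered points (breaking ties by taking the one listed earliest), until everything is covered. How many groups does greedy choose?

2

Greedy: pick G2 (covers 10 new) → pick G5 (covers 2 new). Total picks: 2.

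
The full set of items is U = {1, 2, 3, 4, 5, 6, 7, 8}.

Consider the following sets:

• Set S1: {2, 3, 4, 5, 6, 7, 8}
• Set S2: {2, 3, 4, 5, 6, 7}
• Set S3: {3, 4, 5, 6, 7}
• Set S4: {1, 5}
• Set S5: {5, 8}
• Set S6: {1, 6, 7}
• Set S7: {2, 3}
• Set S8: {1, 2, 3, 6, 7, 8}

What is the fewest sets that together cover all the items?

2

Take {S3, S8}. Their union is {1, 2, 3, 4, 5, 6, 7, 8}, which is all 8 items.
No single set has all 8 items (the largest, S1, has 7), so 2 is optimal.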